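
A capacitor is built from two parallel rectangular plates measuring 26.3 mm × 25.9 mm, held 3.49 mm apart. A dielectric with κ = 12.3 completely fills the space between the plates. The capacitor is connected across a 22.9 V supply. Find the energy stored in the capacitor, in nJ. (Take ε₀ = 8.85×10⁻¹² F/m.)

A = 26.3 × 25.9 mm² = 6.81×10⁻⁴ m².
C = κε₀A/d = 12.3 × 8.85×10⁻¹² × 6.81×10⁻⁴ / 3.49×10⁻³ = 2.12×10⁻¹¹ F.
U = ½CV² = ½ × 2.12×10⁻¹¹ × (22.9)² = 5.57×10⁻⁹ J.

U ≈ 5.57 nJ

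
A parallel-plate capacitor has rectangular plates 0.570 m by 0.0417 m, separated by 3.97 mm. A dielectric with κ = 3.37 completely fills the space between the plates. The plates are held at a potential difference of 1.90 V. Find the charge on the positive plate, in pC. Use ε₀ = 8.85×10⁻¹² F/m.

Q ≈ 339 pC

A = 0.570 × 0.0417 m² = 2.38×10⁻² m².
C = κε₀A/d = 3.37 × 8.85×10⁻¹² × 2.38×10⁻² / 3.97×10⁻³ = 1.79×10⁻¹⁰ F.
Q = CV = 1.79×10⁻¹⁰ × 1.90 = 3.39×10⁻¹⁰ C.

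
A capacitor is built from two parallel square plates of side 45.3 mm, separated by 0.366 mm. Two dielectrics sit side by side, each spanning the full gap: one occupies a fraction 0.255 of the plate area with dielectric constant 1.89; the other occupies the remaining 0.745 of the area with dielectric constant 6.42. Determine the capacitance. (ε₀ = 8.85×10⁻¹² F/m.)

261 pF

A = (45.3 mm)² = 2.05×10⁻³ m².
Side-by-side slabs ⇒ two capacitors in parallel, each spanning the full gap.
C₁ = κ₁ε₀A₁/d = 1.89 × 8.85×10⁻¹² × 5.23×10⁻⁴ / 3.66×10⁻⁴ = 2.39×10⁻¹¹ F.
C₂ = κ₂ε₀A₂/d = 6.42 × 8.85×10⁻¹² × 1.53×10⁻³ / 3.66×10⁻⁴ = 2.37×10⁻¹⁰ F.
C = C₁ + C₂ = 2.61×10⁻¹⁰ F.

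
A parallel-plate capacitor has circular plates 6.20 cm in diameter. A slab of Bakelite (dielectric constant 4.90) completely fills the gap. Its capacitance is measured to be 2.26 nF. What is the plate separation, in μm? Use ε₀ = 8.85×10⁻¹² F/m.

d ≈ 57.9 μm

A = π(6.20/2 cm)² = 3.02×10⁻³ m².
d = κε₀A/C = 4.90 × 8.85×10⁻¹² × 3.02×10⁻³ / 2.26×10⁻⁹ = 5.79×10⁻⁵ m.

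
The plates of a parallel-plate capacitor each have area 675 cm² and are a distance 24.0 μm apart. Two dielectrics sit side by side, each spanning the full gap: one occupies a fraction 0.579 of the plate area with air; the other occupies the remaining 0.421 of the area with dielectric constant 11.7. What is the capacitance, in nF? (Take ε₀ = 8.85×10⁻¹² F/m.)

137 nF

A = 675 cm² = 6.75×10⁻² m².
Side-by-side slabs ⇒ two capacitors in parallel, each spanning the full gap.
C₁ = κ₁ε₀A₁/d = 1.00 × 8.85×10⁻¹² × 3.91×10⁻² / 2.40×10⁻⁵ = 1.44×10⁻⁸ F.
C₂ = κ₂ε₀A₂/d = 11.7 × 8.85×10⁻¹² × 2.84×10⁻² / 2.40×10⁻⁵ = 1.23×10⁻⁷ F.
C = C₁ + C₂ = 1.37×10⁻⁷ F.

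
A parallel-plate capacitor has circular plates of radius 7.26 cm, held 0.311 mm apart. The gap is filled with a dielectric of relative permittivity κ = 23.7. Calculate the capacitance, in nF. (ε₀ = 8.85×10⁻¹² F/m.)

A = π(7.26 cm)² = 1.66×10⁻² m².
C = κε₀A/d = 23.7 × 8.85×10⁻¹² × 1.66×10⁻² / 3.11×10⁻⁴ = 1.12×10⁻⁸ F.

C ≈ 11.2 nF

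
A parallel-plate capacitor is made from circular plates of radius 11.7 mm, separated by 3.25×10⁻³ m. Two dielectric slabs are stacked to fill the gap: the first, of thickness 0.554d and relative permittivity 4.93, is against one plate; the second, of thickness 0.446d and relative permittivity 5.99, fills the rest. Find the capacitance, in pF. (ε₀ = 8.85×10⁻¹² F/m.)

C ≈ 6.27 pF

A = π(11.7 mm)² = 4.30×10⁻⁴ m².
Stacked slabs ⇒ two capacitors in series, each with the full plate area.
C₁ = κ₁ε₀A/d₁ = 4.93 × 8.85×10⁻¹² × 4.30×10⁻⁴ / 1.80×10⁻³ = 1.04×10⁻¹¹ F.
C₂ = κ₂ε₀A/d₂ = 5.99 × 8.85×10⁻¹² × 4.30×10⁻⁴ / 1.45×10⁻³ = 1.57×10⁻¹¹ F.
C = (1/C₁ + 1/C₂)⁻¹ = 6.27×10⁻¹² F.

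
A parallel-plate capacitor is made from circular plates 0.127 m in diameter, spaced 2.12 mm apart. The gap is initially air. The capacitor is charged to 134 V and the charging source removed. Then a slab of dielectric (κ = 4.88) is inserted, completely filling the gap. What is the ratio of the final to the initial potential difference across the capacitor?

Isolated ⇒ Q is held fixed.
C₂ = 4.88 C₁ and V = Q/C, so V₂/V₁ = C₁/C₂ = 0.205.

0.205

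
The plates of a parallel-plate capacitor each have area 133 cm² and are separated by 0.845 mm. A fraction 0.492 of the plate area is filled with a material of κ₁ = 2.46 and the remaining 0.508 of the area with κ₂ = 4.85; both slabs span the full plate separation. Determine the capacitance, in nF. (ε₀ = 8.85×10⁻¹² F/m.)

A = 133 cm² = 1.33×10⁻² m².
Side-by-side slabs ⇒ two capacitors in parallel, each spanning the full gap.
C₁ = κ₁ε₀A₁/d = 2.46 × 8.85×10⁻¹² × 6.54×10⁻³ / 8.45×10⁻⁴ = 1.69×10⁻¹⁰ F.
C₂ = κ₂ε₀A₂/d = 4.85 × 8.85×10⁻¹² × 6.76×10⁻³ / 8.45×10⁻⁴ = 3.43×10⁻¹⁰ F.
C = C₁ + C₂ = 5.12×10⁻¹⁰ F.

0.512 nF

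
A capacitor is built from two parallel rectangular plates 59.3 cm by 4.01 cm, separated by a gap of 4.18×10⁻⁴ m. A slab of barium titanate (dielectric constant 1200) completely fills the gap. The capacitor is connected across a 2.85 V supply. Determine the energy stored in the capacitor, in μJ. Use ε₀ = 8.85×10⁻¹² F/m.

A = 59.3 × 4.01 cm² = 2.38×10⁻² m².
C = κε₀A/d = 1200 × 8.85×10⁻¹² × 2.38×10⁻² / 4.18×10⁻⁴ = 6.04×10⁻⁷ F.
U = ½CV² = ½ × 6.04×10⁻⁷ × (2.85)² = 2.45×10⁻⁶ J.

U ≈ 2.45 μJ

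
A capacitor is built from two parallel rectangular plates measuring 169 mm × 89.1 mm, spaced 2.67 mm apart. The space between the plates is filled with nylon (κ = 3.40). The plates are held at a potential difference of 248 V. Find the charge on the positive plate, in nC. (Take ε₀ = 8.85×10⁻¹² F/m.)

A = 169 × 89.1 mm² = 1.51×10⁻² m².
C = κε₀A/d = 3.40 × 8.85×10⁻¹² × 1.51×10⁻² / 2.67×10⁻³ = 1.70×10⁻¹⁰ F.
Q = CV = 1.70×10⁻¹⁰ × 248 = 4.21×10⁻⁸ C.

Q ≈ 42.1 nC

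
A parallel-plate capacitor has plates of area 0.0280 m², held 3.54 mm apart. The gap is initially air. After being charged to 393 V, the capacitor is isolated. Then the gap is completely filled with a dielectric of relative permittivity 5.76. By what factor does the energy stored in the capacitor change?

0.174

Isolated ⇒ Q is held fixed.
C₂ = 5.76 C₁ and U = Q²/(2C), so U₂/U₁ = C₁/C₂ = 0.174.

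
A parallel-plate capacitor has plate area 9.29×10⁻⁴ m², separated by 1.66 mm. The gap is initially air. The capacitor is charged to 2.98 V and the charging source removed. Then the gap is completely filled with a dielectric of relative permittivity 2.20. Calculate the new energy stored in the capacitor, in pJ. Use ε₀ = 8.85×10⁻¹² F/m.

U ≈ 10.00 pJ

Initially C₁ = ε₀A/d = 8.85×10⁻¹² × 9.29×10⁻⁴ / 1.66×10⁻³ = 4.95×10⁻¹² F.
U₁ = 2.20×10⁻¹¹ J.
Isolated ⇒ Q is held fixed. C₂ = 2.20 C₁ and U = Q²/(2C), so U₂/U₁ = C₁/C₂ = 0.455.
U₂ = 0.455 × 2.20×10⁻¹¹ = 10.00×10⁻¹² J.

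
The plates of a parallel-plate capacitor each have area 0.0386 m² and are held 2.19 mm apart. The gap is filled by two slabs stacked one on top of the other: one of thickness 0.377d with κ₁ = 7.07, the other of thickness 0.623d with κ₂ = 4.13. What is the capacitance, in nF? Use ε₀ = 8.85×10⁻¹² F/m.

Stacked slabs ⇒ two capacitors in series, each with the full plate area.
C₁ = κ₁ε₀A/d₁ = 7.07 × 8.85×10⁻¹² × 3.86×10⁻² / 8.26×10⁻⁴ = 2.93×10⁻⁹ F.
C₂ = κ₂ε₀A/d₂ = 4.13 × 8.85×10⁻¹² × 3.86×10⁻² / 1.36×10⁻³ = 1.03×10⁻⁹ F.
C = (1/C₁ + 1/C₂)⁻¹ = 7.64×10⁻¹⁰ F.

0.764 nF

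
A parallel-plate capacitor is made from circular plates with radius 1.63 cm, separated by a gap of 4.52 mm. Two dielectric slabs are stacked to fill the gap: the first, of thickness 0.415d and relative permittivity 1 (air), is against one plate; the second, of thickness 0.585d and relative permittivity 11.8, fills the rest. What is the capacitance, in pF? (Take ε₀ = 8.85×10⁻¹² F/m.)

C ≈ 3.52 pF

A = π(1.63 cm)² = 8.35×10⁻⁴ m².
Stacked slabs ⇒ two capacitors in series, each with the full plate area.
C₁ = κ₁ε₀A/d₁ = 1.00 × 8.85×10⁻¹² × 8.35×10⁻⁴ / 1.88×10⁻³ = 3.94×10⁻¹² F.
C₂ = κ₂ε₀A/d₂ = 11.8 × 8.85×10⁻¹² × 8.35×10⁻⁴ / 2.64×10⁻³ = 3.30×10⁻¹¹ F.
C = (1/C₁ + 1/C₂)⁻¹ = 3.52×10⁻¹² F.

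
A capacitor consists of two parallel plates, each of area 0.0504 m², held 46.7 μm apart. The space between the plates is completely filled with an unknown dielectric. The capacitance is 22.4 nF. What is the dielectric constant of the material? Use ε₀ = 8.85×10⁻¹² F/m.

κ ≈ 2.35

κ = Cd/(ε₀A) = 2.24×10⁻⁸ × 4.67×10⁻⁵ / (8.85×10⁻¹² × 5.04×10⁻²) = 2.35.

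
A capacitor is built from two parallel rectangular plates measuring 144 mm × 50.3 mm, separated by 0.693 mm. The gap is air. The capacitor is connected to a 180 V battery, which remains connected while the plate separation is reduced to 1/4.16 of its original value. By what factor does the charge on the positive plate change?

Battery connected ⇒ V is held fixed.
C₂ = 4.16 C₁ and Q = CV, so Q₂/Q₁ = C₂/C₁ = 4.16.

4.16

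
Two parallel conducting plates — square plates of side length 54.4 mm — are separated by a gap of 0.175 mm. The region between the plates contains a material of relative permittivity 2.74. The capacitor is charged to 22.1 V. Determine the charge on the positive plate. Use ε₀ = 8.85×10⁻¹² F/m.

9.06 nC

A = (54.4 mm)² = 2.96×10⁻³ m².
C = κε₀A/d = 2.74 × 8.85×10⁻¹² × 2.96×10⁻³ / 1.75×10⁻⁴ = 4.10×10⁻¹⁰ F.
Q = CV = 4.10×10⁻¹⁰ × 22.1 = 9.06×10⁻⁹ C.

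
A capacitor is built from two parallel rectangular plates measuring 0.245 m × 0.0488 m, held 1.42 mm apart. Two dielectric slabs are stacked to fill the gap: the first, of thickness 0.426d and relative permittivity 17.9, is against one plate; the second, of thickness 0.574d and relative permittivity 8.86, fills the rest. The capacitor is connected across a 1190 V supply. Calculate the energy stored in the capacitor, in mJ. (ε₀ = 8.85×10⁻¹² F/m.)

A = 0.245 × 0.0488 m² = 1.20×10⁻² m².
Stacked slabs ⇒ two capacitors in series, each with the full plate area.
C₁ = κ₁ε₀A/d₁ = 17.9 × 8.85×10⁻¹² × 1.20×10⁻² / 6.05×10⁻⁴ = 3.13×10⁻⁹ F.
C₂ = κ₂ε₀A/d₂ = 8.86 × 8.85×10⁻¹² × 1.20×10⁻² / 8.15×10⁻⁴ = 1.15×10⁻⁹ F.
C = (1/C₁ + 1/C₂)⁻¹ = 8.41×10⁻¹⁰ F.
U = ½CV² = ½ × 8.41×10⁻¹⁰ × (1190)² = 5.96×10⁻⁴ J.

U ≈ 0.596 mJ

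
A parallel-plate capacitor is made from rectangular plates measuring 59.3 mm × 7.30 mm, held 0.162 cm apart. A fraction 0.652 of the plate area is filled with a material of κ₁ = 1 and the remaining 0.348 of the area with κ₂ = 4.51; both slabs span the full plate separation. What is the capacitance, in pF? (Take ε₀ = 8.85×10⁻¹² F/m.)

C ≈ 5.25 pF

A = 59.3 × 7.30 mm² = 4.33×10⁻⁴ m².
Side-by-side slabs ⇒ two capacitors in parallel, each spanning the full gap.
C₁ = κ₁ε₀A₁/d = 1.00 × 8.85×10⁻¹² × 2.82×10⁻⁴ / 1.62×10⁻³ = 1.54×10⁻¹² F.
C₂ = κ₂ε₀A₂/d = 4.51 × 8.85×10⁻¹² × 1.51×10⁻⁴ / 1.62×10⁻³ = 3.71×10⁻¹² F.
C = C₁ + C₂ = 5.25×10⁻¹² F.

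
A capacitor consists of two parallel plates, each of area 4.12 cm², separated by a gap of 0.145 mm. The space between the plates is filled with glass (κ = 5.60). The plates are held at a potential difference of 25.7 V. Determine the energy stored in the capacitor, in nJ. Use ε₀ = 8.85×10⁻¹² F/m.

U ≈ 46.5 nJ

A = 4.12 cm² = 4.12×10⁻⁴ m².
C = κε₀A/d = 5.60 × 8.85×10⁻¹² × 4.12×10⁻⁴ / 1.45×10⁻⁴ = 1.41×10⁻¹⁰ F.
U = ½CV² = ½ × 1.41×10⁻¹⁰ × (25.7)² = 4.65×10⁻⁸ J.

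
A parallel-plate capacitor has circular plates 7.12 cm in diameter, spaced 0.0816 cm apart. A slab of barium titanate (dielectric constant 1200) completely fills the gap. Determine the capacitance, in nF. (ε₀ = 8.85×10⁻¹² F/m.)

51.8 nF

A = π(7.12/2 cm)² = 3.98×10⁻³ m².
C = κε₀A/d = 1200 × 8.85×10⁻¹² × 3.98×10⁻³ / 8.16×10⁻⁴ = 5.18×10⁻⁸ F.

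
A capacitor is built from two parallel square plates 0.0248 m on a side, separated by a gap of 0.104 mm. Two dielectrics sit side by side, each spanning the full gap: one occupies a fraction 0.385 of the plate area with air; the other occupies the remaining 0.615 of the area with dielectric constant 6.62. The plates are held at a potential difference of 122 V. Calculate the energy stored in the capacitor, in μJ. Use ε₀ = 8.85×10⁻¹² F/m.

A = (0.0248 m)² = 6.15×10⁻⁴ m².
Side-by-side slabs ⇒ two capacitors in parallel, each spanning the full gap.
C₁ = κ₁ε₀A₁/d = 1.00 × 8.85×10⁻¹² × 2.37×10⁻⁴ / 1.04×10⁻⁴ = 2.01×10⁻¹¹ F.
C₂ = κ₂ε₀A₂/d = 6.62 × 8.85×10⁻¹² × 3.78×10⁻⁴ / 1.04×10⁻⁴ = 2.13×10⁻¹⁰ F.
C = C₁ + C₂ = 2.33×10⁻¹⁰ F.
U = ½CV² = ½ × 2.33×10⁻¹⁰ × (122)² = 1.74×10⁻⁶ J.

U ≈ 1.74 μJ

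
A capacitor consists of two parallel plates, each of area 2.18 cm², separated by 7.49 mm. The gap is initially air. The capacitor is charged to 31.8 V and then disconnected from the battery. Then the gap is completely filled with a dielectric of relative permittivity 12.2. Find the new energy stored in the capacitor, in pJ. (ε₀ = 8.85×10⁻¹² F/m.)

U ≈ 10.7 pJ

A = 2.18 cm² = 2.18×10⁻⁴ m².
Initially C₁ = ε₀A/d = 8.85×10⁻¹² × 2.18×10⁻⁴ / 7.49×10⁻³ = 2.58×10⁻¹³ F.
U₁ = 1.30×10⁻¹⁰ J.
Isolated ⇒ Q is held fixed. C₂ = 12.2 C₁ and U = Q²/(2C), so U₂/U₁ = C₁/C₂ = 0.0820.
U₂ = 0.0820 × 1.30×10⁻¹⁰ = 1.07×10⁻¹¹ J.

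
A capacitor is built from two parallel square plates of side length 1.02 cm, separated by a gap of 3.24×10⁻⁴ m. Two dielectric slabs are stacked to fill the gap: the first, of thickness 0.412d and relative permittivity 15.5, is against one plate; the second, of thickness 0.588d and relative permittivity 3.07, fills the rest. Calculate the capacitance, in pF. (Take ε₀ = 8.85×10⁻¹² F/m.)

A = (1.02 cm)² = 1.04×10⁻⁴ m².
Stacked slabs ⇒ two capacitors in series, each with the full plate area.
C₁ = κ₁ε₀A/d₁ = 15.5 × 8.85×10⁻¹² × 1.04×10⁻⁴ / 1.33×10⁻⁴ = 1.07×10⁻¹⁰ F.
C₂ = κ₂ε₀A/d₂ = 3.07 × 8.85×10⁻¹² × 1.04×10⁻⁴ / 1.91×10⁻⁴ = 1.48×10⁻¹¹ F.
C = (1/C₁ + 1/C₂)⁻¹ = 1.30×10⁻¹¹ F.

C ≈ 13.0 pF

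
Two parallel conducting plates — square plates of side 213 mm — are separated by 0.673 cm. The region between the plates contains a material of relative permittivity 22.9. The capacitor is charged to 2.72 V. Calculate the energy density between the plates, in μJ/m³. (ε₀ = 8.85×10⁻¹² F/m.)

E = V/d = 2.72 / 6.73×10⁻³ = 4.04×10² V/m.
u = ½κε₀E² = ½ × 22.9 × 8.85×10⁻¹² × (4.04×10²)² = 1.66×10⁻⁵ J/m³.

16.6 μJ/m³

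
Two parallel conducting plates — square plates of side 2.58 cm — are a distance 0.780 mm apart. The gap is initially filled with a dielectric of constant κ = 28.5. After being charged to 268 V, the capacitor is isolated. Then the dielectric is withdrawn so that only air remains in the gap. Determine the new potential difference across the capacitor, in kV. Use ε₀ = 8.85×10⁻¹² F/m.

7.64 kV

A = (2.58 cm)² = 6.66×10⁻⁴ m².
Initially C₁ = κε₀A/d = 28.5 × 8.85×10⁻¹² × 6.66×10⁻⁴ / 7.80×10⁻⁴ = 2.15×10⁻¹⁰ F.
V₁ = 2.68×10² V.
Isolated ⇒ Q is held fixed. C₂ = 0.0351 C₁ and V = Q/C, so V₂/V₁ = C₁/C₂ = 28.5.
V₂ = 28.5 × 2.68×10² = 7.64×10³ V.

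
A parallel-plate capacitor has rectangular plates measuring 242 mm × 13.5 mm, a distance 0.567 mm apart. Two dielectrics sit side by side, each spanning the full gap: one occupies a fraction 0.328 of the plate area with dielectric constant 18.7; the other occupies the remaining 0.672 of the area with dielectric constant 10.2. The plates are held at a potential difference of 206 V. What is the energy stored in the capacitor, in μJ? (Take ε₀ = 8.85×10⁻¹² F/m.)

14.1 μJ

A = 242 × 13.5 mm² = 3.27×10⁻³ m².
Side-by-side slabs ⇒ two capacitors in parallel, each spanning the full gap.
C₁ = κ₁ε₀A₁/d = 18.7 × 8.85×10⁻¹² × 1.07×10⁻³ / 5.67×10⁻⁴ = 3.13×10⁻¹⁰ F.
C₂ = κ₂ε₀A₂/d = 10.2 × 8.85×10⁻¹² × 2.20×10⁻³ / 5.67×10⁻⁴ = 3.50×10⁻¹⁰ F.
C = C₁ + C₂ = 6.62×10⁻¹⁰ F.
U = ½CV² = ½ × 6.62×10⁻¹⁰ × (206)² = 1.41×10⁻⁵ J.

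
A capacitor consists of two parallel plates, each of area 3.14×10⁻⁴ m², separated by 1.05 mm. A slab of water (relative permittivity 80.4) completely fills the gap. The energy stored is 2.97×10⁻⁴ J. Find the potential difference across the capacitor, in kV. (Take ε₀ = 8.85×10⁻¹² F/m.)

C = κε₀A/d = 80.4 × 8.85×10⁻¹² × 3.14×10⁻⁴ / 1.05×10⁻³ = 2.13×10⁻¹⁰ F.
V = √(2U/C) = √(2 × 2.97×10⁻⁴ / 2.13×10⁻¹⁰) = 1.67×10³ V.

1.67 kV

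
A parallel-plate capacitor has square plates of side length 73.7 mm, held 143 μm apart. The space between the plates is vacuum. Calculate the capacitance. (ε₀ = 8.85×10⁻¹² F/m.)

C ≈ 336 pF

A = (73.7 mm)² = 5.43×10⁻³ m².
C = ε₀A/d = 8.85×10⁻¹² × 5.43×10⁻³ / 1.43×10⁻⁴ = 3.36×10⁻¹⁰ F.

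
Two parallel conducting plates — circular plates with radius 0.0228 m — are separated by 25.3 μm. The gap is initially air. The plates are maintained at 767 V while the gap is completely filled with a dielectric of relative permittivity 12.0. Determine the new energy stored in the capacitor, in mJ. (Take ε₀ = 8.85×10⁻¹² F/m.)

A = π(0.0228 m)² = 1.63×10⁻³ m².
Initially C₁ = ε₀A/d = 8.85×10⁻¹² × 1.63×10⁻³ / 2.53×10⁻⁵ = 5.71×10⁻¹⁰ F.
U₁ = 1.68×10⁻⁴ J.
Battery connected ⇒ V is held fixed. C₂ = 12.0 C₁ and U = ½CV², so U₂/U₁ = C₂/C₁ = 12.0.
U₂ = 12.0 × 1.68×10⁻⁴ = 2.02×10⁻³ J.

U ≈ 2.02 mJ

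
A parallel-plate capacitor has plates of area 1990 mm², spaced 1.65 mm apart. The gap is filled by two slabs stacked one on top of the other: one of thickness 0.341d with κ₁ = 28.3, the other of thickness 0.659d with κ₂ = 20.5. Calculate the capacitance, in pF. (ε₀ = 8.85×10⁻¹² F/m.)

C ≈ 242 pF

A = 1990 mm² = 1.99×10⁻³ m².
Stacked slabs ⇒ two capacitors in series, each with the full plate area.
C₁ = κ₁ε₀A/d₁ = 28.3 × 8.85×10⁻¹² × 1.99×10⁻³ / 5.63×10⁻⁴ = 8.86×10⁻¹⁰ F.
C₂ = κ₂ε₀A/d₂ = 20.5 × 8.85×10⁻¹² × 1.99×10⁻³ / 1.09×10⁻³ = 3.32×10⁻¹⁰ F.
C = (1/C₁ + 1/C₂)⁻¹ = 2.42×10⁻¹⁰ F.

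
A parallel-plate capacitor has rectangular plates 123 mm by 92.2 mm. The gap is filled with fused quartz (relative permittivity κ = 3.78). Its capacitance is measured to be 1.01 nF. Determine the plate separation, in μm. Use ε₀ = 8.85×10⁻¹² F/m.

A = 123 × 92.2 mm² = 1.13×10⁻² m².
d = κε₀A/C = 3.78 × 8.85×10⁻¹² × 1.13×10⁻² / 1.01×10⁻⁹ = 3.76×10⁻⁴ m.

376 μm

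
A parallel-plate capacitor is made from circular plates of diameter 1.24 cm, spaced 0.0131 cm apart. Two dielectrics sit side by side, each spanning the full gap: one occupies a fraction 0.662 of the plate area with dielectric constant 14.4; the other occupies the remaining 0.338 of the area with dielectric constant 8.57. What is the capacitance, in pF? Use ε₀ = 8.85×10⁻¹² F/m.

A = π(1.24/2 cm)² = 1.21×10⁻⁴ m².
Side-by-side slabs ⇒ two capacitors in parallel, each spanning the full gap.
C₁ = κ₁ε₀A₁/d = 14.4 × 8.85×10⁻¹² × 7.99×10⁻⁵ / 1.31×10⁻⁴ = 7.78×10⁻¹¹ F.
C₂ = κ₂ε₀A₂/d = 8.57 × 8.85×10⁻¹² × 4.08×10⁻⁵ / 1.31×10⁻⁴ = 2.36×10⁻¹¹ F.
C = C₁ + C₂ = 1.01×10⁻¹⁰ F.

101 pF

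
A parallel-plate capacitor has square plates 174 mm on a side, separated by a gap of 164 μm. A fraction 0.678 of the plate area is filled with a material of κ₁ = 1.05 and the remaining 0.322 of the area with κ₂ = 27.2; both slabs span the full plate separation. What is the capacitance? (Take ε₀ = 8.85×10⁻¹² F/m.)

A = (174 mm)² = 3.03×10⁻² m².
Side-by-side slabs ⇒ two capacitors in parallel, each spanning the full gap.
C₁ = κ₁ε₀A₁/d = 1.05 × 8.85×10⁻¹² × 2.05×10⁻² / 1.64×10⁻⁴ = 1.16×10⁻⁹ F.
C₂ = κ₂ε₀A₂/d = 27.2 × 8.85×10⁻¹² × 9.75×10⁻³ / 1.64×10⁻⁴ = 1.43×10⁻⁸ F.
C = C₁ + C₂ = 1.55×10⁻⁸ F.

C ≈ 15.5 nF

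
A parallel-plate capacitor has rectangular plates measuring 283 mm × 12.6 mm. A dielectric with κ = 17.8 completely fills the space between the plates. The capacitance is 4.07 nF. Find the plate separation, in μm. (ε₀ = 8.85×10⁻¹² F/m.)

138 μm

A = 283 × 12.6 mm² = 3.57×10⁻³ m².
d = κε₀A/C = 17.8 × 8.85×10⁻¹² × 3.57×10⁻³ / 4.07×10⁻⁹ = 1.38×10⁻⁴ m.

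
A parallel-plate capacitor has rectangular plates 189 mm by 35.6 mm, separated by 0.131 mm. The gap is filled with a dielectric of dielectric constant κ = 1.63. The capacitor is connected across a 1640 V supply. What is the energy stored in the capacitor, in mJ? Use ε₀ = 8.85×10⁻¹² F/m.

0.996 mJ

A = 189 × 35.6 mm² = 6.73×10⁻³ m².
C = κε₀A/d = 1.63 × 8.85×10⁻¹² × 6.73×10⁻³ / 1.31×10⁻⁴ = 7.41×10⁻¹⁰ F.
U = ½CV² = ½ × 7.41×10⁻¹⁰ × (1640)² = 9.96×10⁻⁴ J.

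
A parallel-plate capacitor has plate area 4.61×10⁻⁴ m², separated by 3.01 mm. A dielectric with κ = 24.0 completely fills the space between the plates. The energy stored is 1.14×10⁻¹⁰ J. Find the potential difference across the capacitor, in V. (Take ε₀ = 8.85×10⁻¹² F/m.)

V ≈ 2.65 V

C = κε₀A/d = 24.0 × 8.85×10⁻¹² × 4.61×10⁻⁴ / 3.01×10⁻³ = 3.25×10⁻¹¹ F.
V = √(2U/C) = √(2 × 1.14×10⁻¹⁰ / 3.25×10⁻¹¹) = 2.65 V.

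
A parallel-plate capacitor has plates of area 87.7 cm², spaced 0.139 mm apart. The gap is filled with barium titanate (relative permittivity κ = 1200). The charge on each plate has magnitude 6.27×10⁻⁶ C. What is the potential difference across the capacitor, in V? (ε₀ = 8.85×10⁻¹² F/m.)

A = 87.7 cm² = 8.77×10⁻³ m².
C = κε₀A/d = 1200 × 8.85×10⁻¹² × 8.77×10⁻³ / 1.39×10⁻⁴ = 6.70×10⁻⁷ F.
V = Q/C = 6.27×10⁻⁶ / 6.70×10⁻⁷ = 9.36 V.

V ≈ 9.36 V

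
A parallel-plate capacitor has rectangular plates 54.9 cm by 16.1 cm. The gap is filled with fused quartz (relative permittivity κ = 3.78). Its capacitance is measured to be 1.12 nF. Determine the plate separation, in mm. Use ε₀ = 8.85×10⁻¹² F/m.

A = 54.9 × 16.1 cm² = 8.84×10⁻² m².
d = κε₀A/C = 3.78 × 8.85×10⁻¹² × 8.84×10⁻² / 1.12×10⁻⁹ = 2.64×10⁻³ m.

d ≈ 2.64 mm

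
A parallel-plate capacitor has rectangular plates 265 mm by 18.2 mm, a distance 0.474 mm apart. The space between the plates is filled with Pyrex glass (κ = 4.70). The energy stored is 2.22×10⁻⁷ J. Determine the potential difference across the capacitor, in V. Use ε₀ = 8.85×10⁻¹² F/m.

32.4 V

A = 265 × 18.2 mm² = 4.82×10⁻³ m².
C = κε₀A/d = 4.70 × 8.85×10⁻¹² × 4.82×10⁻³ / 4.74×10⁻⁴ = 4.23×10⁻¹⁰ F.
V = √(2U/C) = √(2 × 2.22×10⁻⁷ / 4.23×10⁻¹⁰) = 32.4 V.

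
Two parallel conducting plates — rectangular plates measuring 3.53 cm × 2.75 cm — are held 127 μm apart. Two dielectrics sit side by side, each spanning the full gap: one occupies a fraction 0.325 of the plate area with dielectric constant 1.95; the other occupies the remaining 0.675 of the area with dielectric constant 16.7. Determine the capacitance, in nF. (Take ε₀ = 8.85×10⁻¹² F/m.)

A = 3.53 × 2.75 cm² = 9.71×10⁻⁴ m².
Side-by-side slabs ⇒ two capacitors in parallel, each spanning the full gap.
C₁ = κ₁ε₀A₁/d = 1.95 × 8.85×10⁻¹² × 3.15×10⁻⁴ / 1.27×10⁻⁴ = 4.29×10⁻¹¹ F.
C₂ = κ₂ε₀A₂/d = 16.7 × 8.85×10⁻¹² × 6.55×10⁻⁴ / 1.27×10⁻⁴ = 7.63×10⁻¹⁰ F.
C = C₁ + C₂ = 8.05×10⁻¹⁰ F.

0.805 nF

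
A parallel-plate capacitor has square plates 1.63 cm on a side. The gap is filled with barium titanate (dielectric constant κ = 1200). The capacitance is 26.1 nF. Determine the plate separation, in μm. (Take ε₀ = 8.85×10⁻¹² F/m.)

A = (1.63 cm)² = 2.66×10⁻⁴ m².
d = κε₀A/C = 1200 × 8.85×10⁻¹² × 2.66×10⁻⁴ / 2.61×10⁻⁸ = 1.08×10⁻⁴ m.

d ≈ 108 μm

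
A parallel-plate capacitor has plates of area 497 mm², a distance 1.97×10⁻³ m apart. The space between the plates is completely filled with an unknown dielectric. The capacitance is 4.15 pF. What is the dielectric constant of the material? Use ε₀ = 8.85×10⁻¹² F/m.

1.86

A = 497 mm² = 4.97×10⁻⁴ m².
κ = Cd/(ε₀A) = 4.15×10⁻¹² × 1.97×10⁻³ / (8.85×10⁻¹² × 4.97×10⁻⁴) = 1.86.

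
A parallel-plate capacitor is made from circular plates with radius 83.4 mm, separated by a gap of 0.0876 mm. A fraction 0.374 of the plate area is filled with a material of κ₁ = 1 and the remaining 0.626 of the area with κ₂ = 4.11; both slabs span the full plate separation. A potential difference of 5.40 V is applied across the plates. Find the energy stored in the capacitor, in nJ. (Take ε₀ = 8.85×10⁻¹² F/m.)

U ≈ 94.9 nJ

A = π(83.4 mm)² = 2.19×10⁻² m².
Side-by-side slabs ⇒ two capacitors in parallel, each spanning the full gap.
C₁ = κ₁ε₀A₁/d = 1.00 × 8.85×10⁻¹² × 8.17×10⁻³ / 8.76×10⁻⁵ = 8.26×10⁻¹⁰ F.
C₂ = κ₂ε₀A₂/d = 4.11 × 8.85×10⁻¹² × 1.37×10⁻² / 8.76×10⁻⁵ = 5.68×10⁻⁹ F.
C = C₁ + C₂ = 6.51×10⁻⁹ F.
U = ½CV² = ½ × 6.51×10⁻⁹ × (5.40)² = 9.49×10⁻⁸ J.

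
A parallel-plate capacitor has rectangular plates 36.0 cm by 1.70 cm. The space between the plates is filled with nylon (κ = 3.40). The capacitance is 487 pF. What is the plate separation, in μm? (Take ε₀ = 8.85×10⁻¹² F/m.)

A = 36.0 × 1.70 cm² = 6.12×10⁻³ m².
d = κε₀A/C = 3.40 × 8.85×10⁻¹² × 6.12×10⁻³ / 4.87×10⁻¹⁰ = 3.78×10⁻⁴ m.

d ≈ 378 μm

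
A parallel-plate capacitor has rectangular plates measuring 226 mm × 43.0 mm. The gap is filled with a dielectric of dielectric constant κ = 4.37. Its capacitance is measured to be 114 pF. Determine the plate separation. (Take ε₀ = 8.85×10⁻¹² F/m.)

A = 226 × 43.0 mm² = 9.72×10⁻³ m².
d = κε₀A/C = 4.37 × 8.85×10⁻¹² × 9.72×10⁻³ / 1.14×10⁻¹⁰ = 3.30×10⁻³ m.

3.30 mm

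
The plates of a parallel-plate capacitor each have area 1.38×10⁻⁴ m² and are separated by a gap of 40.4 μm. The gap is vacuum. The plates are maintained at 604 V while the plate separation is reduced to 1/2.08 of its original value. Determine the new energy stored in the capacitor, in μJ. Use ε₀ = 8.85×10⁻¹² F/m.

U ≈ 11.5 μJ

Initially C₁ = ε₀A/d = 8.85×10⁻¹² × 1.38×10⁻⁴ / 4.04×10⁻⁵ = 3.02×10⁻¹¹ F.
U₁ = 5.51×10⁻⁶ J.
Battery connected ⇒ V is held fixed. C₂ = 2.08 C₁ and U = ½CV², so U₂/U₁ = C₂/C₁ = 2.08.
U₂ = 2.08 × 5.51×10⁻⁶ = 1.15×10⁻⁵ J.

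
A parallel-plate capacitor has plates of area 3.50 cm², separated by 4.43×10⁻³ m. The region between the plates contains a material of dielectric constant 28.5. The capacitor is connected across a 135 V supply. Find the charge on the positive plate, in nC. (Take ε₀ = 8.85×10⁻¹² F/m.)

Q ≈ 2.69 nC

A = 3.50 cm² = 3.50×10⁻⁴ m².
C = κε₀A/d = 28.5 × 8.85×10⁻¹² × 3.50×10⁻⁴ / 4.43×10⁻³ = 1.99×10⁻¹¹ F.
Q = CV = 1.99×10⁻¹¹ × 135 = 2.69×10⁻⁹ C.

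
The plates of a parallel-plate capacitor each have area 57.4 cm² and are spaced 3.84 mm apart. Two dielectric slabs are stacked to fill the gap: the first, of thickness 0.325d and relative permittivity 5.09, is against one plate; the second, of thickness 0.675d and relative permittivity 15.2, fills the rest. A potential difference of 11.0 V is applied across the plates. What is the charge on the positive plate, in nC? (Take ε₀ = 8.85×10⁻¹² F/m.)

1.34 nC

A = 57.4 cm² = 5.74×10⁻³ m².
Stacked slabs ⇒ two capacitors in series, each with the full plate area.
C₁ = κ₁ε₀A/d₁ = 5.09 × 8.85×10⁻¹² × 5.74×10⁻³ / 1.25×10⁻³ = 2.07×10⁻¹⁰ F.
C₂ = κ₂ε₀A/d₂ = 15.2 × 8.85×10⁻¹² × 5.74×10⁻³ / 2.59×10⁻³ = 2.98×10⁻¹⁰ F.
C = (1/C₁ + 1/C₂)⁻¹ = 1.22×10⁻¹⁰ F.
Q = CV = 1.22×10⁻¹⁰ × 11.0 = 1.34×10⁻⁹ C.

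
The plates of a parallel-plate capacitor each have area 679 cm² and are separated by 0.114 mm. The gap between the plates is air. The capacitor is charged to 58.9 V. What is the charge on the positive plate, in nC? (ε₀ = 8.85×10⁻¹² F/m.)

Q ≈ 310 nC

A = 679 cm² = 6.79×10⁻² m².
C = ε₀A/d = 8.85×10⁻¹² × 6.79×10⁻² / 1.14×10⁻⁴ = 5.27×10⁻⁹ F.
Q = CV = 5.27×10⁻⁹ × 58.9 = 3.10×10⁻⁷ C.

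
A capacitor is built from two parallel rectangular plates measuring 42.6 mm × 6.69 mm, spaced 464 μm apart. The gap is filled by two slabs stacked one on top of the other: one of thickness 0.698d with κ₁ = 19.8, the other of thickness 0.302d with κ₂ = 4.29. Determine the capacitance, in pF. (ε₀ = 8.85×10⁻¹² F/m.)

A = 42.6 × 6.69 mm² = 2.85×10⁻⁴ m².
Stacked slabs ⇒ two capacitors in series, each with the full plate area.
C₁ = κ₁ε₀A/d₁ = 19.8 × 8.85×10⁻¹² × 2.85×10⁻⁴ / 3.24×10⁻⁴ = 1.54×10⁻¹⁰ F.
C₂ = κ₂ε₀A/d₂ = 4.29 × 8.85×10⁻¹² × 2.85×10⁻⁴ / 1.40×10⁻⁴ = 7.72×10⁻¹¹ F.
C = (1/C₁ + 1/C₂)⁻¹ = 5.15×10⁻¹¹ F.

C ≈ 51.5 pF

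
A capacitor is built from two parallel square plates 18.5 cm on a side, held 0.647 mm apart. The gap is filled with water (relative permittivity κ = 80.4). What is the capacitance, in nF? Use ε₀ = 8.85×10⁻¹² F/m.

A = (18.5 cm)² = 3.42×10⁻² m².
C = κε₀A/d = 80.4 × 8.85×10⁻¹² × 3.42×10⁻² / 6.47×10⁻⁴ = 3.76×10⁻⁸ F.

C ≈ 37.6 nF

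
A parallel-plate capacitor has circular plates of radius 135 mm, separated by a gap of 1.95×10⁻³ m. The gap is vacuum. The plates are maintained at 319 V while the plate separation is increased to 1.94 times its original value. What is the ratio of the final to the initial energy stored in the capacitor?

U₂/U₁ ≈ 0.515

Battery connected ⇒ V is held fixed.
C₂ = 0.515 C₁ and U = ½CV², so U₂/U₁ = C₂/C₁ = 0.515.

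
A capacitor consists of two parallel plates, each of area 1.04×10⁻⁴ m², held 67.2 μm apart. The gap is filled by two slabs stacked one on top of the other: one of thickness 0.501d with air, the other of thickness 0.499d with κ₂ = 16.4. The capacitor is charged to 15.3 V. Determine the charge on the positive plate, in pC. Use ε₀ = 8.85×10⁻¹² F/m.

Q ≈ 394 pC

Stacked slabs ⇒ two capacitors in series, each with the full plate area.
C₁ = κ₁ε₀A/d₁ = 1.00 × 8.85×10⁻¹² × 1.04×10⁻⁴ / 3.37×10⁻⁵ = 2.73×10⁻¹¹ F.
C₂ = κ₂ε₀A/d₂ = 16.4 × 8.85×10⁻¹² × 1.04×10⁻⁴ / 3.35×10⁻⁵ = 4.50×10⁻¹⁰ F.
C = (1/C₁ + 1/C₂)⁻¹ = 2.58×10⁻¹¹ F.
Q = CV = 2.58×10⁻¹¹ × 15.3 = 3.94×10⁻¹⁰ C.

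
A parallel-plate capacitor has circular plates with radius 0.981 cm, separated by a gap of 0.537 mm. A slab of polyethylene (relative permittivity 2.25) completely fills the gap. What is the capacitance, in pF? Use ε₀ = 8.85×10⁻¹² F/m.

C ≈ 11.2 pF

A = π(0.981 cm)² = 3.02×10⁻⁴ m².
C = κε₀A/d = 2.25 × 8.85×10⁻¹² × 3.02×10⁻⁴ / 5.37×10⁻⁴ = 1.12×10⁻¹¹ F.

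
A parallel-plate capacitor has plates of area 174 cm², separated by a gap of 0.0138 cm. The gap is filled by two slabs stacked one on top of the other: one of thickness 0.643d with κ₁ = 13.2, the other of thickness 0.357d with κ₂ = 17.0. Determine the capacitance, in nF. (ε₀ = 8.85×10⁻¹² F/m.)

A = 174 cm² = 1.74×10⁻² m².
Stacked slabs ⇒ two capacitors in series, each with the full plate area.
C₁ = κ₁ε₀A/d₁ = 13.2 × 8.85×10⁻¹² × 1.74×10⁻² / 8.87×10⁻⁵ = 2.29×10⁻⁸ F.
C₂ = κ₂ε₀A/d₂ = 17.0 × 8.85×10⁻¹² × 1.74×10⁻² / 4.93×10⁻⁵ = 5.31×10⁻⁸ F.
C = (1/C₁ + 1/C₂)⁻¹ = 1.60×10⁻⁸ F.

16.0 nF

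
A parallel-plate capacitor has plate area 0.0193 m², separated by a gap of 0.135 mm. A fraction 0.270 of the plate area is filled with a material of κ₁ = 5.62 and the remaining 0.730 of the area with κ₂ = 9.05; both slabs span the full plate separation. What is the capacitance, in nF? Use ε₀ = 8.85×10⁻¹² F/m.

Side-by-side slabs ⇒ two capacitors in parallel, each spanning the full gap.
C₁ = κ₁ε₀A₁/d = 5.62 × 8.85×10⁻¹² × 5.21×10⁻³ / 1.35×10⁻⁴ = 1.92×10⁻⁹ F.
C₂ = κ₂ε₀A₂/d = 9.05 × 8.85×10⁻¹² × 1.41×10⁻² / 1.35×10⁻⁴ = 8.36×10⁻⁹ F.
C = C₁ + C₂ = 1.03×10⁻⁸ F.

10.3 nF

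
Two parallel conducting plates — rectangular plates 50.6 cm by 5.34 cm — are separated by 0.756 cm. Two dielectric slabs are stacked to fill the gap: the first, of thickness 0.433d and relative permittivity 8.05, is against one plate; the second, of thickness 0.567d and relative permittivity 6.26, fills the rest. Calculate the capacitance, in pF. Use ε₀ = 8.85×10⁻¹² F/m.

A = 50.6 × 5.34 cm² = 2.70×10⁻² m².
Stacked slabs ⇒ two capacitors in series, each with the full plate area.
C₁ = κ₁ε₀A/d₁ = 8.05 × 8.85×10⁻¹² × 2.70×10⁻² / 3.27×10⁻³ = 5.88×10⁻¹⁰ F.
C₂ = κ₂ε₀A/d₂ = 6.26 × 8.85×10⁻¹² × 2.70×10⁻² / 4.29×10⁻³ = 3.49×10⁻¹⁰ F.
C = (1/C₁ + 1/C₂)⁻¹ = 2.19×10⁻¹⁰ F.

C ≈ 219 pF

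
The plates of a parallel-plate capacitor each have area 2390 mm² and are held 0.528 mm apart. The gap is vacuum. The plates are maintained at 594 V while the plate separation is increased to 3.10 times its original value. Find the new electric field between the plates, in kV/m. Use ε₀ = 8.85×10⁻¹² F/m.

E ≈ 363 kV/m

A = 2390 mm² = 2.39×10⁻³ m².
Initially C₁ = ε₀A/d = 8.85×10⁻¹² × 2.39×10⁻³ / 5.28×10⁻⁴ = 4.01×10⁻¹¹ F.
E₁ = 1.12×10⁶ V/m.
Battery connected ⇒ V is held fixed. E = V/d, so E₂/E₁ = d₁/d₂ = 0.323.
E₂ = 0.323 × 1.12×10⁶ = 3.63×10⁵ V/m.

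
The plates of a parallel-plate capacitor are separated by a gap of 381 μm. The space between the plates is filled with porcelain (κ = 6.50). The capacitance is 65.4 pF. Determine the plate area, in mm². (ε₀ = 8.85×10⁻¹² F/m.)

A = Cd/(κε₀) = 6.54×10⁻¹¹ × 3.81×10⁻⁴ / (6.50 × 8.85×10⁻¹²) = 4.33×10⁻⁴ m².

A ≈ 433 mm²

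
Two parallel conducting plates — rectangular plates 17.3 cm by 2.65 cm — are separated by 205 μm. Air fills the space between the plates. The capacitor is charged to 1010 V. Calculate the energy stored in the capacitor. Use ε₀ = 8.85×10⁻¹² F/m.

U ≈ 101 μJ

A = 17.3 × 2.65 cm² = 4.58×10⁻³ m².
C = ε₀A/d = 8.85×10⁻¹² × 4.58×10⁻³ / 2.05×10⁻⁴ = 1.98×10⁻¹⁰ F.
U = ½CV² = ½ × 1.98×10⁻¹⁰ × (1010)² = 1.01×10⁻⁴ J.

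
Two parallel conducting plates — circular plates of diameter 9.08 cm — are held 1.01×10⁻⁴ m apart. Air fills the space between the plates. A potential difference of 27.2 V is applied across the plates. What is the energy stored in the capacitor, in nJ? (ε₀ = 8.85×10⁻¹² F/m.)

A = π(9.08/2 cm)² = 6.48×10⁻³ m².
C = ε₀A/d = 8.85×10⁻¹² × 6.48×10⁻³ / 1.01×10⁻⁴ = 5.67×10⁻¹⁰ F.
U = ½CV² = ½ × 5.67×10⁻¹⁰ × (27.2)² = 2.10×10⁻⁷ J.

210 nJ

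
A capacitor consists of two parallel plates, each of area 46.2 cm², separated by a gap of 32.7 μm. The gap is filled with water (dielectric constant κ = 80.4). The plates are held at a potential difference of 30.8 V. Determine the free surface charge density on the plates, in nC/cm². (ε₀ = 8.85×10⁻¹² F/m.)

67.0 nC/cm²

A = 46.2 cm² = 4.62×10⁻³ m².
C = κε₀A/d = 80.4 × 8.85×10⁻¹² × 4.62×10⁻³ / 3.27×10⁻⁵ = 1.01×10⁻⁷ F.
σ = Q/A = CV/A = 1.01×10⁻⁷ × 30.8 / 4.62×10⁻³ = 6.70×10⁻⁴ C/m².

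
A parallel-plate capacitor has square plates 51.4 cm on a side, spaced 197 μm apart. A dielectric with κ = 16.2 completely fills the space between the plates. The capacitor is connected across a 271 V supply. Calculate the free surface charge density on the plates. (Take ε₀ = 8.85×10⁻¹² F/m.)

197 μC/m²

A = (51.4 cm)² = 0.264 m².
C = κε₀A/d = 16.2 × 8.85×10⁻¹² × 0.264 / 1.97×10⁻⁴ = 1.92×10⁻⁷ F.
σ = Q/A = CV/A = 1.92×10⁻⁷ × 271 / 0.264 = 1.97×10⁻⁴ C/m².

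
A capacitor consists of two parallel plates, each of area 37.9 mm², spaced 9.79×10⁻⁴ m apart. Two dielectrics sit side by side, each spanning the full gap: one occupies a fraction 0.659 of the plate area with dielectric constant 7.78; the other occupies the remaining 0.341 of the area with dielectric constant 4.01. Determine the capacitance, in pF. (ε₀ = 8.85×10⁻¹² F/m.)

2.23 pF

A = 37.9 mm² = 3.79×10⁻⁵ m².
Side-by-side slabs ⇒ two capacitors in parallel, each spanning the full gap.
C₁ = κ₁ε₀A₁/d = 7.78 × 8.85×10⁻¹² × 2.50×10⁻⁵ / 9.79×10⁻⁴ = 1.76×10⁻¹² F.
C₂ = κ₂ε₀A₂/d = 4.01 × 8.85×10⁻¹² × 1.29×10⁻⁵ / 9.79×10⁻⁴ = 4.68×10⁻¹³ F.
C = C₁ + C₂ = 2.23×10⁻¹² F.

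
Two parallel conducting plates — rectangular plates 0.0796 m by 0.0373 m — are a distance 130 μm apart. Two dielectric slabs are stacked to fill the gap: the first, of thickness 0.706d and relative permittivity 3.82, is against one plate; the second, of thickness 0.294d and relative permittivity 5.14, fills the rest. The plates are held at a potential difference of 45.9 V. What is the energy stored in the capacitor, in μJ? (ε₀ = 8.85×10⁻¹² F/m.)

A = 0.0796 × 0.0373 m² = 2.97×10⁻³ m².
Stacked slabs ⇒ two capacitors in series, each with the full plate area.
C₁ = κ₁ε₀A/d₁ = 3.82 × 8.85×10⁻¹² × 2.97×10⁻³ / 9.18×10⁻⁵ = 1.09×10⁻⁹ F.
C₂ = κ₂ε₀A/d₂ = 5.14 × 8.85×10⁻¹² × 2.97×10⁻³ / 3.82×10⁻⁵ = 3.53×10⁻⁹ F.
C = (1/C₁ + 1/C₂)⁻¹ = 8.35×10⁻¹⁰ F.
U = ½CV² = ½ × 8.35×10⁻¹⁰ × (45.9)² = 8.80×10⁻⁷ J.

0.880 μJ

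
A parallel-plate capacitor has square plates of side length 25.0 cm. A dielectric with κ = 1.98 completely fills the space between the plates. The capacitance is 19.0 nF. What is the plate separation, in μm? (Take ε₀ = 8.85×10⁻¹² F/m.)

A = (25.0 cm)² = 6.25×10⁻² m².
d = κε₀A/C = 1.98 × 8.85×10⁻¹² × 6.25×10⁻² / 1.90×10⁻⁸ = 5.76×10⁻⁵ m.

57.6 μm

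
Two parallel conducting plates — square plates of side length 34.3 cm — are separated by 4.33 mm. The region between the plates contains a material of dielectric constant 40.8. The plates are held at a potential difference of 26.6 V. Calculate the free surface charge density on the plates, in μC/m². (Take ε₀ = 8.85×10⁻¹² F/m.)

A = (34.3 cm)² = 0.118 m².
C = κε₀A/d = 40.8 × 8.85×10⁻¹² × 0.118 / 4.33×10⁻³ = 9.81×10⁻⁹ F.
σ = Q/A = CV/A = 9.81×10⁻⁹ × 26.6 / 0.118 = 2.22×10⁻⁶ C/m².

2.22 μC/m²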